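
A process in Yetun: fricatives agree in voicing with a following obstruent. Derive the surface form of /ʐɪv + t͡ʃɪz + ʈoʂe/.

/v/ is a voiced labiodental fricative. The following trigger /t͡ʃ/ is voiceless, so /v/ must become voiceless as well.
A voiceless labiodental fricative is [f], so the surface segment is [f].
At the second juncture, /z/ likewise becomes [s] adjacent to /ʈ/.

[ʐɪft͡ʃɪsʈoʂe]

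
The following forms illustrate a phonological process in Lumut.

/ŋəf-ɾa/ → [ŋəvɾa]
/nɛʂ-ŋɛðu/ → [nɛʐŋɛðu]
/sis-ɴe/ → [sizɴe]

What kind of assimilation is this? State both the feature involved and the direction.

regressive voicing assimilation

Underlying /f/ is realised as [v] next to /ɾ/; /ɾ/ itself does not change.
The change voiceless → voiced matches the voicing of the following /ɾ/, identifying this as voicing assimilation.
Place and manner are unchanged, so the assimilation is partial, not total.
Checking the remaining alternations: /ʂ/ → [ʐ] before /ŋ/ (voiceless → voiced, matching voiced); /s/ → [z] before /ɴ/ (voiceless → voiced, matching voiced) — only voicing changes, and always toward the following segment.
Since the segment that changes precedes the conditioning segment, the assimilation is regressive.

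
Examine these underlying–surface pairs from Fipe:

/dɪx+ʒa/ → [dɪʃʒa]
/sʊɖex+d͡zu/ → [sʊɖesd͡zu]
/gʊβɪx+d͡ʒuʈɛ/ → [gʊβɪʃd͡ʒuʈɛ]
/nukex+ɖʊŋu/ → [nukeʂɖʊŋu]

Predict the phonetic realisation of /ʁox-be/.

The data show regressive place assimilation: /x/ → [ʃ] before /ʒ/; /x/ → [s] before /d͡z/; /x/ → [ʃ] before /d͡ʒ/; /x/ → [ʂ] before /ɖ/. In each pair only place changes, matching the following consonant, while manner and voice stay constant.
/x/ is a voiceless velar fricative. The following trigger /b/ is bilabial, so /x/ must become bilabial as well.
Changing only its place to bilabial gives [ɸ] — the voiceless bilabial fricative.

[ʁoɸbe]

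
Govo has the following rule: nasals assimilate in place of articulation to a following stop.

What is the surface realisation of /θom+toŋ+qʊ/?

/m/ is a voiced bilabial nasal. The following trigger /t/ is alveolar, so /m/ must become alveolar as well.
Changing only its place to alveolar gives [n] — the voiced alveolar nasal.
At the second juncture, /ŋ/ likewise becomes [ɴ] adjacent to /q/.

[θontoɴqʊ]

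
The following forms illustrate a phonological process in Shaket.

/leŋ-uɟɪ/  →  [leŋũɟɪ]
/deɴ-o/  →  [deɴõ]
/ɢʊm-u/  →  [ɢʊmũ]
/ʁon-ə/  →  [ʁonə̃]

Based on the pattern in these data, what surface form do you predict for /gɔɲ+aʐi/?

[gɔɲãʐi]

The data show progressive nasality assimilation (vowel nasalisation): /u/ → [ũ] after /ŋ/; /o/ → [õ] after /ɴ/; /u/ → [ũ] after /m/; /ə/ → [ə̃] after /n/ — a vowel is nasalised by an immediately preceding nasal consonant.
The vowel /a/ is adjacent to the preceding nasal /ɲ/, so it acquires [+nasal] and surfaces as [ã].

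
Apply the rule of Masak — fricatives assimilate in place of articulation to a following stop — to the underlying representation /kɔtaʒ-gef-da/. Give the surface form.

/ʒ/ is a voiced postalveolar fricative. The following trigger /g/ is velar, so /ʒ/ must become velar as well.
Changing only its place to velar gives [ɣ] — the voiced velar fricative.
At the second juncture, /f/ likewise becomes [s] adjacent to /d/.

[kɔtaɣgesda]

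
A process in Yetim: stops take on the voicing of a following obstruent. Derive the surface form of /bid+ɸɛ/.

The rule targets /d/ (voiced alveolar stop), which sits before the trigger /ɸ/ (voiceless).
Changing only its voicing to voiceless gives [t] — the voiceless alveolar stop.

[bitɸɛ]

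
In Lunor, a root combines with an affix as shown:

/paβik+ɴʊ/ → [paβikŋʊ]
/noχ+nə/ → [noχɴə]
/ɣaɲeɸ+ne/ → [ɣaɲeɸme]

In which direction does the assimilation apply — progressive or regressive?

The segment that alternates is /ɴ/, which surfaces as [ŋ] when adjacent to /k/.
The change uvular → velar matches the place of the preceding /k/, identifying this as place assimilation.
The other alternating forms pattern the same way: /n/ → [ɴ] after /χ/ (alveolar → uvular, matching uvular); /n/ → [m] after /ɸ/ (alveolar → bilabial, matching bilabial) — only place changes, and always toward the preceding segment.
The trigger is the preceding segment, so the direction is progressive (perseverative).

progressive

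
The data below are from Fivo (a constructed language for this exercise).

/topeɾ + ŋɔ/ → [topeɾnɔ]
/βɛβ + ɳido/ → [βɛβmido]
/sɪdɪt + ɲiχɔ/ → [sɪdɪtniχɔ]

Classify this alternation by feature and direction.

progressive place assimilation

The segment that alternates is /ŋ/, which surfaces as [n] when adjacent to /ɾ/.
/ŋ/ is velar while /ɾ/ is alveolar; the output [n] is alveolar, matching the trigger — so the feature that spreads is place.
Manner and voice are unchanged, so the assimilation is partial, not total.
The other alternating forms pattern the same way: /ɳ/ → [m] after /β/ (retroflex → bilabial, matching bilabial); /ɲ/ → [n] after /t/ (palatal → alveolar, matching alveolar) — only place changes, and always toward the preceding segment.
The trigger is the preceding segment, so the direction is progressive (perseverative).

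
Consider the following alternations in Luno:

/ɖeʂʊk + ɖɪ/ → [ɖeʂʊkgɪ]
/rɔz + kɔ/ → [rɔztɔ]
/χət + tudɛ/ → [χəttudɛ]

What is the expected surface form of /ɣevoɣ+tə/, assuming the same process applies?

The data show progressive place assimilation: /ɖ/ → [g] after /k/; /k/ → [t] after /z/. In each pair only place changes, matching the preceding consonant, while manner and voice stay constant.
No alternation appears in [χəttudɛ]: there the adjacent consonants already agree in place (/t/ and /t/ are both alveolar), so this form is consistent with the same rule.
/t/ is a voiceless alveolar stop. The preceding trigger /ɣ/ is velar, so /t/ must become velar as well.
A voiceless velar stop is [k], so the surface segment is [k].

[ɣevoɣkə]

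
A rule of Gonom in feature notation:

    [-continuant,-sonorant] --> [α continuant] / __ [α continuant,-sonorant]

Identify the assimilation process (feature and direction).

regressive manner assimilation

The shared variable α links the value of [continuant] on the target to that of the neighbouring obstruent. [continuant] distinguishes stops from fricatives — a manner-of-articulation feature — so this is manner assimilation.
The conditioning segment sits to the right of the focus bar, meaning the trigger follows the segment that changes — regressive assimilation.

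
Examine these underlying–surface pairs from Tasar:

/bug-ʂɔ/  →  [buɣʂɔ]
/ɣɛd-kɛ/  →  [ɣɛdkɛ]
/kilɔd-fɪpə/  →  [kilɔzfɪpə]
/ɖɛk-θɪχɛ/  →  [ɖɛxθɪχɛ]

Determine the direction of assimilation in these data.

The segment that alternates is /g/, which surfaces as [ɣ] when adjacent to /ʂ/.
/g/ is a stop while /ʂ/ is a fricative; the output [ɣ] is a fricative, matching the trigger — so the feature that spreads is manner.
Checking the remaining alternations: /d/ → [z] before /f/ (stop → fricative, matching a fricative); /k/ → [x] before /θ/ (stop → fricative, matching a fricative) — only manner changes, and always toward the following segment.
No alternation appears in [ɣɛdkɛ]: there the adjacent consonants already agree in manner (/d/ and /k/ are both stops), so this form is consistent with the same rule.
Since the segment that changes precedes the conditioning segment, the assimilation is regressive.

regressive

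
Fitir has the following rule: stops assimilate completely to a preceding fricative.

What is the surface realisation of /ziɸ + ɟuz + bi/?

[ziɸɸuzzi]

/ɟ/ is the segment targeted by the rule; it sits immediately after /ɸ/, so it assimilates completely and surfaces as [ɸ].
At the second juncture, /b/ likewise becomes [z] adjacent to /z/.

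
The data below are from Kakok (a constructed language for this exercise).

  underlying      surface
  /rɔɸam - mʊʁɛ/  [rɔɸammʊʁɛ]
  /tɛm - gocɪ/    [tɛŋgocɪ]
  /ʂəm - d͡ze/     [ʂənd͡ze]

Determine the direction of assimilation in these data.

The segment that alternates is /m/, which surfaces as [ŋ] when adjacent to /g/.
/m/ is bilabial while /g/ is velar; the output [ŋ] is velar, matching the trigger — so the feature that spreads is place.
The same holds elsewhere in the data: /m/ → [n] before /d͡z/ (bilabial → alveolar, matching alveolar) — only place changes, and always toward the following segment.
Nothing changes in [rɔɸammʊʁɛ]: there the adjacent consonants already agree in place (/m/ and /m/ are both bilabial), so this form is consistent with the same rule.
The trigger is the following segment, so the direction is regressive (anticipatory).

regressive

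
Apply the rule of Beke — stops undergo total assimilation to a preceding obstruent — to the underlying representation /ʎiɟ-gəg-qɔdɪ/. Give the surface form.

[ʎiɟɟəggɔdɪ]

/g/ is the segment targeted by the rule; it sits immediately after /ɟ/, so it assimilates completely and surfaces as [ɟ].
The same rule applies at the second boundary: /q/ → [g] next to /g/.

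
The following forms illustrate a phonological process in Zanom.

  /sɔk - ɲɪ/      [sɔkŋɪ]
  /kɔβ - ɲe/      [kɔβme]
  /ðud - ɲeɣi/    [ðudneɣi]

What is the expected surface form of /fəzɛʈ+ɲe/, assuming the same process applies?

The data show progressive place assimilation: /ɲ/ → [ŋ] after /k/; /ɲ/ → [m] after /β/; /ɲ/ → [n] after /d/. In each pair only place changes, matching the preceding consonant, while manner and voice stay constant.
The rule targets /ɲ/ (voiced palatal nasal), which sits after the trigger /ʈ/ (retroflex).
Changing only its place to retroflex gives [ɳ] — the voiced retroflex nasal.

[fəzɛʈɳe]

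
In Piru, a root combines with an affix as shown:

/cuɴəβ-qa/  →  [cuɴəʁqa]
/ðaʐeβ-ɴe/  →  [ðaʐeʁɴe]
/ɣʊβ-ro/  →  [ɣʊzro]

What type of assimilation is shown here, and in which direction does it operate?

Comparing underlying and surface forms, /β/ → [ʁ] is the alternation; the neighbouring /q/ is constant.
/β/ is bilabial while /q/ is uvular; the output [ʁ] is uvular, matching the trigger — so the feature that spreads is place.
Manner and voice are unchanged, so the assimilation is partial, not total.
Checking the remaining alternations: /β/ → [ʁ] before /ɴ/ (bilabial → uvular, matching uvular); /β/ → [z] before /r/ (bilabial → alveolar, matching alveolar) — only place changes, and always toward the following segment.
Since the segment that changes precedes the conditioning segment, the assimilation is regressive.

regressive place assimilation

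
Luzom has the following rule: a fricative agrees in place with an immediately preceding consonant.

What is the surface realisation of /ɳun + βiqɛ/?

The rule targets /β/ (voiced bilabial fricative), which sits after the trigger /n/ (alveolar).
The voiced alveolar fricative is [z], so /β/ → [z].

[ɳunziqɛ]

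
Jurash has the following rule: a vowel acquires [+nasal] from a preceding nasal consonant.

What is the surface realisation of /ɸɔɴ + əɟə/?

[ɸɔɴə̃ɟə]

The vowel /ə/ is adjacent to the preceding nasal /ɴ/, so it acquires [+nasal] and surfaces as [ə̃].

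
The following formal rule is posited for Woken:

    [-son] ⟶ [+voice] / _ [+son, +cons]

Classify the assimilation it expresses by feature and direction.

The target ([-son], obstruents) acquires [+voice] next to a sonorant consonant ([+son, +cons]) — it takes on the voicing of its neighbour, so the feature that spreads is voicing.
The conditioning segment sits to the right of the focus bar, meaning the trigger follows the segment that changes — regressive assimilation.

regressive voicing assimilation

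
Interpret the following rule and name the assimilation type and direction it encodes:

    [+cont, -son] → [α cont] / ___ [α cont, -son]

regressive manner assimilation

The rule copies [cont] (continuancy) from the environment onto the target fricatives; since [±cont] encodes the stop/fricative manner contrast, the assimilating dimension is manner.
Since the environment is written after the underscore, the trigger follows the target; the direction is regressive.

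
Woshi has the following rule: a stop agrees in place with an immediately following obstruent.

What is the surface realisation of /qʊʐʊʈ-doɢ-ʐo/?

/ʈ/ is a voiceless retroflex stop. The following trigger /d/ is alveolar, so /ʈ/ must become alveolar as well.
A voiceless alveolar stop is [t], so the surface segment is [t].
The same rule applies at the second boundary: /ɢ/ → [ɖ] next to /ʐ/.

[qʊʐʊtdoɖʐo]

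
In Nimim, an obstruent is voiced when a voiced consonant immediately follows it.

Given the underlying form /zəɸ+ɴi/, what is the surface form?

/ɸ/ is a voiceless bilabial fricative. The following trigger /ɴ/ is voiced, so /ɸ/ must become voiced as well.
A voiced bilabial fricative is [β], so the surface segment is [β].

[zəβɴi]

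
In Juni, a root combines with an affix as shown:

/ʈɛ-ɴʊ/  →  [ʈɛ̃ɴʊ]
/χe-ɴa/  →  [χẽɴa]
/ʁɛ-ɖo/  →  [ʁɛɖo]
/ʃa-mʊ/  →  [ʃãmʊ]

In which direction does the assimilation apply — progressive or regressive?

regressive

The vowel /ɛ/ surfaces as nasalised [ɛ̃] next to the following nasal /ɴ/ — it has acquired the [+nasal] feature of its neighbour.
The other forms show the same pattern: /e/ → [ẽ] before /ɴ/; /a/ → [ã] before /m/ — each time a vowel is nasalised next to a following nasal.
No change occurs in [ʁɛɖo] because the vowel at the boundary is adjacent to an oral consonant, not a nasal (/ɛ/ next to /ɖ/).
Because the conditioning nasal is to the right of the vowel that changes, the process is regressive (anticipatory).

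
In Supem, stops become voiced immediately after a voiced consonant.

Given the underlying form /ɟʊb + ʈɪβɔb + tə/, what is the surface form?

[ɟʊbɖɪβɔbdə]

The rule targets /ʈ/ (voiceless retroflex stop), which sits after the trigger /b/ (voiced).
Changing only its voicing to voiced gives [ɖ] — the voiced retroflex stop.
The same rule applies at the second boundary: /t/ → [d] next to /b/.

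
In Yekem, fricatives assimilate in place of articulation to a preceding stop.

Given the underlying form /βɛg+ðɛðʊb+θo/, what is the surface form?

[βɛgɣɛðʊbɸo]

The rule targets /ð/ (voiced dental fricative), which sits after the trigger /g/ (velar).
A voiced velar fricative is [ɣ], so the surface segment is [ɣ].
The same rule applies at the second boundary: /θ/ → [ɸ] next to /b/.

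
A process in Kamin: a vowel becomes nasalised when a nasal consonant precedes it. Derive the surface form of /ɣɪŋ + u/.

[ɣɪŋũ]

The vowel /u/ is adjacent to the preceding nasal /ŋ/, so it acquires [+nasal] and surfaces as [ũ].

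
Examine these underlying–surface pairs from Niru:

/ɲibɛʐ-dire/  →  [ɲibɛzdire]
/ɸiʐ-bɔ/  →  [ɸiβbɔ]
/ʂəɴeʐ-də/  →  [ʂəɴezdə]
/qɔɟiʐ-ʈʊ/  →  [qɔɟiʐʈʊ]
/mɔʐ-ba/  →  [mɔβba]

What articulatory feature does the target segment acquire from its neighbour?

The segment that alternates is /ʐ/, which surfaces as [z] when adjacent to /d/.
The change retroflex → alveolar matches the place of the following /d/, identifying this as place assimilation.
Checking the remaining alternation: /ʐ/ → [β] before /b/ (retroflex → bilabial, matching bilabial) — only place changes, and always toward the following segment.
Nothing changes in [qɔɟiʐʈʊ]: there the adjacent consonants already agree in place (/ʐ/ and /ʈ/ are both retroflex), so this form is consistent with the same rule.

place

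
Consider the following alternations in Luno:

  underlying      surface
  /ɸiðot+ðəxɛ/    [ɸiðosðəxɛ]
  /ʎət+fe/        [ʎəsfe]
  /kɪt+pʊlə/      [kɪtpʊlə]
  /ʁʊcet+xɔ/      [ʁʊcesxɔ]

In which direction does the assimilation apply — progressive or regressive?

regressive

The segment that alternates is /t/, which surfaces as [s] when adjacent to /ð/.
The change stop → fricative matches the manner of the following /ð/, identifying this as manner assimilation.
The same holds elsewhere in the data: /t/ → [s] before /f/ (stop → fricative, matching a fricative); /t/ → [s] before /x/ (stop → fricative, matching a fricative) — only manner changes, and always toward the following segment.
Nothing changes in [kɪtpʊlə]: there the adjacent consonants already agree in manner (/t/ and /p/ are both stops), so this form is consistent with the same rule.
Since the segment that changes precedes the conditioning segment, the assimilation is regressive.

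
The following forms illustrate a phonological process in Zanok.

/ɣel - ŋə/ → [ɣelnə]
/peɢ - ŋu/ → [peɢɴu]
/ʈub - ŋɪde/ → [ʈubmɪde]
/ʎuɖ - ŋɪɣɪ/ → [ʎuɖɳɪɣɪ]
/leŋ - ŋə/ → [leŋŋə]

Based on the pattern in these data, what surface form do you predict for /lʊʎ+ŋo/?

[lʊʎɲo]

The data show progressive place assimilation: /ŋ/ → [n] after /l/; /ŋ/ → [ɴ] after /ɢ/; /ŋ/ → [m] after /b/; /ŋ/ → [ɳ] after /ɖ/. In each pair only place changes, matching the preceding consonant, while manner and voice stay constant.
No alternation appears in [leŋŋə]: there the adjacent consonants already agree in place (/ŋ/ and /ŋ/ are both velar), so this form is consistent with the same rule.
/ŋ/ is a voiced velar nasal. The preceding trigger /ʎ/ is palatal, so /ŋ/ must become palatal as well.
A voiced palatal nasal is [ɲ], so the surface segment is [ɲ].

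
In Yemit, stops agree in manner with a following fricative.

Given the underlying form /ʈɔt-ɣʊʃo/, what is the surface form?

[ʈɔsɣʊʃo]

/t/ is a voiceless alveolar stop. The following trigger /ɣ/ is a fricative, so /t/ must become a fricative as well.
A voiceless alveolar fricative is [s], so the surface segment is [s].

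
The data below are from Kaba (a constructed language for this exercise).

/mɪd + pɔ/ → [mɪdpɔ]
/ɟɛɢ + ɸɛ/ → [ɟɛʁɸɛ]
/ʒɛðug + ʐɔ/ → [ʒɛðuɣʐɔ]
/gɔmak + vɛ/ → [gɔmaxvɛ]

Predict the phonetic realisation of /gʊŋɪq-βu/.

[gʊŋɪχβu]

The data show regressive manner assimilation: /ɢ/ → [ʁ] before /ɸ/; /g/ → [ɣ] before /ʐ/; /k/ → [x] before /v/. In each pair only manner changes, matching the following consonant, while place and voice stay constant.
Nothing changes in [mɪdpɔ]: there the adjacent consonants already agree in manner (/d/ and /p/ are both stops), so this form is consistent with the same rule.
The rule targets /q/ (voiceless uvular stop), which sits before the trigger /β/ (fricative).
The voiceless uvular fricative is [χ], so /q/ → [χ].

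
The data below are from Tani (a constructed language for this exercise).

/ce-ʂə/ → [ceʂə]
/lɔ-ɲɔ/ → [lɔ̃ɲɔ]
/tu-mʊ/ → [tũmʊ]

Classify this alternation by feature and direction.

regressive nasality assimilation (vowel nasalisation)

The vowel /ɔ/ surfaces as nasalised [ɔ̃] next to the following nasal /ɲ/ — it has acquired the [+nasal] feature of its neighbour.
The other form shows the same pattern: /u/ → [ũ] before /m/ — each time a vowel is nasalised next to a following nasal.
No change occurs in [ceʂə] because the vowel at the boundary is adjacent to an oral consonant, not a nasal (/e/ next to /ʂ/).
Because the conditioning nasal is to the right of the vowel that changes, the process is regressive (anticipatory).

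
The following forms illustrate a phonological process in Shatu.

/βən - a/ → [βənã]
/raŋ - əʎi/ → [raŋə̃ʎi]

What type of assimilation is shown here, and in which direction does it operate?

progressive nasality assimilation (vowel nasalisation)

The vowel /a/ surfaces as nasalised [ã] next to the preceding nasal /n/ — it has acquired the [+nasal] feature of its neighbour.
Likewise in the remaining data: /ə/ → [ə̃] after /ŋ/ — each time a vowel is nasalised next to a preceding nasal.
Because the conditioning nasal is to the left of the vowel that changes, the process is progressive (perseverative).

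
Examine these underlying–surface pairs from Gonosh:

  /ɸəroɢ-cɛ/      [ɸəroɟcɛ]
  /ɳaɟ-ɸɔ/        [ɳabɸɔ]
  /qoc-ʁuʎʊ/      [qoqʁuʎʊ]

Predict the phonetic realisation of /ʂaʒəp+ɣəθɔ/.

The data show regressive place assimilation: /ɢ/ → [ɟ] before /c/; /ɟ/ → [b] before /ɸ/; /c/ → [q] before /ʁ/. In each pair only place changes, matching the following consonant, while manner and voice stay constant.
/p/ is a voiceless bilabial stop. The following trigger /ɣ/ is velar, so /p/ must become velar as well.
A voiceless velar stop is [k], so the surface segment is [k].

[ʂaʒəkɣəθɔ]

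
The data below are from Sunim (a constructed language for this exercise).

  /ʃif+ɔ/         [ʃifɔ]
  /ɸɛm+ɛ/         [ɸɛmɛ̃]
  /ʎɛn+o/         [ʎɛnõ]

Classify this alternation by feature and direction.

progressive nasality assimilation (vowel nasalisation)

The vowel /ɛ/ surfaces as nasalised [ɛ̃] next to the preceding nasal /m/ — it has acquired the [+nasal] feature of its neighbour.
Likewise in the remaining data: /o/ → [õ] after /n/ — each time a vowel is nasalised next to a preceding nasal.
No change occurs in [ʃifɔ] because the vowel at the boundary is adjacent to an oral consonant, not a nasal (/ɔ/ next to /f/).
Because the conditioning nasal is to the left of the vowel that changes, the process is progressive (perseverative).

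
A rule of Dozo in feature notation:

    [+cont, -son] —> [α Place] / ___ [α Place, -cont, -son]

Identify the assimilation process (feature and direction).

regressive place assimilation

The rule copies the place features (abbreviated [Place]) from the environment onto the target, so the assimilating feature is place.
Since the environment is written after the underscore, the trigger follows the target; the direction is regressive.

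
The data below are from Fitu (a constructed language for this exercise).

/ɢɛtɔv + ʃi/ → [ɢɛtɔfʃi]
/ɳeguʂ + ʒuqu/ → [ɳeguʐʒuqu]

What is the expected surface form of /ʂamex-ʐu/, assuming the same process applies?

[ʂameɣʐu]

The data show regressive voicing assimilation: /v/ → [f] before /ʃ/; /ʂ/ → [ʐ] before /ʒ/. In each pair only voicing changes, matching the following consonant, while place and manner stay constant.
/x/ is a voiceless velar fricative. The following trigger /ʐ/ is voiced, so /x/ must become voiced as well.
A voiced velar fricative is [ɣ], so the surface segment is [ɣ].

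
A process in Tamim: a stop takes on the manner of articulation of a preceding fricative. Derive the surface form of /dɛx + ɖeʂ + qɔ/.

[dɛxʐeʂχɔ]

The rule targets /ɖ/ (voiced retroflex stop), which sits after the trigger /x/ (fricative).
The voiced retroflex fricative is [ʐ], so /ɖ/ → [ʐ].
The same rule applies at the second boundary: /q/ → [χ] next to /ʂ/.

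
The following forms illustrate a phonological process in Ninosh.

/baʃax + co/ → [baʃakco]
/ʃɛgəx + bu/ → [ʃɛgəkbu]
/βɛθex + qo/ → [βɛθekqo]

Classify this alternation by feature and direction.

Comparing underlying and surface forms, /x/ → [k] is the alternation; the neighbouring /c/ is constant.
/x/ is a fricative while /c/ is a stop; the output [k] is a stop, matching the trigger — so the feature that spreads is manner.
Place and voice are unchanged, so the assimilation is partial, not total.
Checking the remaining alternations: /x/ → [k] before /b/ (fricative → stop, matching a stop); /x/ → [k] before /q/ (fricative → stop, matching a stop) — only manner changes, and always toward the following segment.
The trigger is the following segment, so the direction is regressive (anticipatory).

regressive manner assimilation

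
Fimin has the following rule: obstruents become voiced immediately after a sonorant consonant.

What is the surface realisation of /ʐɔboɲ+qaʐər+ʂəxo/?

[ʐɔboɲɢaʐərʐəxo]

The rule targets /q/ (voiceless uvular stop), which sits after the trigger /ɲ/ (voiced).
The voiced uvular stop is [ɢ], so /q/ → [ɢ].
At the second juncture, /ʂ/ likewise becomes [ʐ] adjacent to /r/.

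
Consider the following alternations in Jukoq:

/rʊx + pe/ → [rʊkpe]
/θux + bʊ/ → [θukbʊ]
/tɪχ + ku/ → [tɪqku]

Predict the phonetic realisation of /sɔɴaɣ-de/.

The data show regressive manner assimilation: /x/ → [k] before /p/; /x/ → [k] before /b/; /χ/ → [q] before /k/. In each pair only manner changes, matching the following consonant, while place and voice stay constant.
/ɣ/ is a voiced velar fricative. The following trigger /d/ is a stop, so /ɣ/ must become a stop as well.
A voiced velar stop is [g], so the surface segment is [g].

[sɔɴagde]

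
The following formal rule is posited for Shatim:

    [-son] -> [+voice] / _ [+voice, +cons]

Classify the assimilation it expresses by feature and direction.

The target ([-son], obstruents) acquires [+voice] next to a voiced consonant ([+voice, +cons]) — it takes on the voicing of its neighbour, so the feature that spreads is voicing.
The conditioning segment sits to the right of the focus bar, meaning the trigger follows the segment that changes — regressive assimilation.

regressive voicing assimilation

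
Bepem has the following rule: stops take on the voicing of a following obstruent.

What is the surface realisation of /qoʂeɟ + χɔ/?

[qoʂecχɔ]

/ɟ/ is a voiced palatal stop. The following trigger /χ/ is voiceless, so /ɟ/ must become voiceless as well.
A voiceless palatal stop is [c], so the surface segment is [c].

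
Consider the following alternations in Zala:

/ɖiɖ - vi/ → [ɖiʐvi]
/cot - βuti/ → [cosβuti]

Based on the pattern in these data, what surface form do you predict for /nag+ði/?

The data show regressive manner assimilation: /ɖ/ → [ʐ] before /v/; /t/ → [s] before /β/. In each pair only manner changes, matching the following consonant, while place and voice stay constant.
/g/ is a voiced velar stop. The following trigger /ð/ is a fricative, so /g/ must become a fricative as well.
The voiced velar fricative is [ɣ], so /g/ → [ɣ].

[naɣði]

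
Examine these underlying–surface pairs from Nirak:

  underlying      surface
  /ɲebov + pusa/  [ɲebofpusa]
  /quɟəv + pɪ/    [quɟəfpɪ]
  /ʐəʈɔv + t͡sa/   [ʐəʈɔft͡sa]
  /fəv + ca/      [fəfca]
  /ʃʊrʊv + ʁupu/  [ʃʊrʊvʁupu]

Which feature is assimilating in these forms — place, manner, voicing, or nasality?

Underlying /v/ is realised as [f] next to /p/; /p/ itself does not change.
/v/ is voiced while /p/ is voiceless; the output [f] is voiceless, matching the trigger — so the feature that spreads is voicing.
The same holds elsewhere in the data: /v/ → [f] before /t͡s/ (voiced → voiceless, matching voiceless); /v/ → [f] before /c/ (voiced → voiceless, matching voiceless) — only voicing changes, and always toward the following segment.
Nothing changes in [ʃʊrʊvʁupu]: there the adjacent consonants already agree in voicing (/v/ and /ʁ/ are both voiced), so this form is consistent with the same rule.

voicing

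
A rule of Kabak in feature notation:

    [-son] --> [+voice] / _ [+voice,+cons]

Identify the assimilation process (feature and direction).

regressive voicing assimilation

The target ([-son], obstruents) acquires [+voice] next to a voiced consonant ([+voice,+cons]) — it takes on the voicing of its neighbour, so the feature that spreads is voicing.
Since the environment is written after the underscore, the trigger follows the target; the direction is regressive.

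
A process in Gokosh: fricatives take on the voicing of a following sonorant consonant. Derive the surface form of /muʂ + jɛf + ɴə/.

[muʐjɛvɴə]

/ʂ/ is a voiceless retroflex fricative. The following trigger /j/ is voiced, so /ʂ/ must become voiced as well.
A voiced retroflex fricative is [ʐ], so the surface segment is [ʐ].
The same rule applies at the second boundary: /f/ → [v] next to /ɴ/.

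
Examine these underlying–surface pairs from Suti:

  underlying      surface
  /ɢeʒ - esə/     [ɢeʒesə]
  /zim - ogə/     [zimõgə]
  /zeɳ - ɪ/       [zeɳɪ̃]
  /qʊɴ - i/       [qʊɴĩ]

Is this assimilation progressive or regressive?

The vowel /o/ surfaces as nasalised [õ] next to the preceding nasal /m/ — it has acquired the [+nasal] feature of its neighbour.
Likewise in the remaining data: /ɪ/ → [ɪ̃] after /ɳ/; /i/ → [ĩ] after /ɴ/ — each time a vowel is nasalised next to a preceding nasal.
No change occurs in [ɢeʒesə] because the vowel at the boundary is adjacent to an oral consonant, not a nasal (/e/ next to /ʒ/).
Because the conditioning nasal is to the left of the vowel that changes, the process is progressive (perseverative).

progressive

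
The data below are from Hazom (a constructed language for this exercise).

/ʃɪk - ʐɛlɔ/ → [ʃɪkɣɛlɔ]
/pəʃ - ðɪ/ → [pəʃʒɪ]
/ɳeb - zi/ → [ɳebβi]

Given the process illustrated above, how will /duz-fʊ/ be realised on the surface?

[duzsʊ]

The data show progressive place assimilation: /ʐ/ → [ɣ] after /k/; /ð/ → [ʒ] after /ʃ/; /z/ → [β] after /b/. In each pair only place changes, matching the preceding consonant, while manner and voice stay constant.
/f/ is a voiceless labiodental fricative. The preceding trigger /z/ is alveolar, so /f/ must become alveolar as well.
A voiceless alveolar fricative is [s], so the surface segment is [s].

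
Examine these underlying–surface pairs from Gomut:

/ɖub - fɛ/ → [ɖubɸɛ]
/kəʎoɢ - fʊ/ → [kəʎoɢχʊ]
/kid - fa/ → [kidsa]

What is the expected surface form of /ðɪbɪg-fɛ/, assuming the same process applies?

[ðɪbɪgxɛ]

The data show progressive place assimilation: /f/ → [ɸ] after /b/; /f/ → [χ] after /ɢ/; /f/ → [s] after /d/. In each pair only place changes, matching the preceding consonant, while manner and voice stay constant.
/f/ is a voiceless labiodental fricative. The preceding trigger /g/ is velar, so /f/ must become velar as well.
The voiceless velar fricative is [x], so /f/ → [x].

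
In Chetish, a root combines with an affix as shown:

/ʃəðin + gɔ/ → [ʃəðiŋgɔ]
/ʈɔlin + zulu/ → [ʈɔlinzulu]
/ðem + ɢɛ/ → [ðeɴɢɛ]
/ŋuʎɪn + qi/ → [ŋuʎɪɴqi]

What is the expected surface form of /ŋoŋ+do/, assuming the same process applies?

[ŋondo]

The data show regressive place assimilation: /n/ → [ŋ] before /g/; /m/ → [ɴ] before /ɢ/; /n/ → [ɴ] before /q/. In each pair only place changes, matching the following consonant, while manner and voice stay constant.
No alternation appears in [ʈɔlinzulu]: there the adjacent consonants already agree in place (/n/ and /z/ are both alveolar), so this form is consistent with the same rule.
The rule targets /ŋ/ (voiced velar nasal), which sits before the trigger /d/ (alveolar).
A voiced alveolar nasal is [n], so the surface segment is [n].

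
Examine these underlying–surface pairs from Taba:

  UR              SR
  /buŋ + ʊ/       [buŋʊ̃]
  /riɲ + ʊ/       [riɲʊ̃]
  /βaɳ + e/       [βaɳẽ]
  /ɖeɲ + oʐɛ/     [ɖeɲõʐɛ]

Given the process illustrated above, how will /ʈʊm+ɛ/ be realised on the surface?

[ʈʊmɛ̃]

The data show progressive nasality assimilation (vowel nasalisation): /ʊ/ → [ʊ̃] after /ŋ/; /ʊ/ → [ʊ̃] after /ɲ/; /e/ → [ẽ] after /ɳ/; /o/ → [õ] after /ɲ/ — a vowel is nasalised by an immediately preceding nasal consonant.
/ɛ/ sits next to the nasal /m/ and is therefore nasalised to [ɛ̃].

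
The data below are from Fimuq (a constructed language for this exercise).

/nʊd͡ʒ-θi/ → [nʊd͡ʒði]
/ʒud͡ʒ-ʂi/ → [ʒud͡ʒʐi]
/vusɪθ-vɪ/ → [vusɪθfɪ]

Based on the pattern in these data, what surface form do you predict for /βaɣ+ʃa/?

[βaɣʒa]

The data show progressive voicing assimilation: /θ/ → [ð] after /d͡ʒ/; /ʂ/ → [ʐ] after /d͡ʒ/; /v/ → [f] after /θ/. In each pair only voicing changes, matching the preceding consonant, while place and manner stay constant.
The rule targets /ʃ/ (voiceless postalveolar fricative), which sits after the trigger /ɣ/ (voiced).
The voiced postalveolar fricative is [ʒ], so /ʃ/ → [ʒ].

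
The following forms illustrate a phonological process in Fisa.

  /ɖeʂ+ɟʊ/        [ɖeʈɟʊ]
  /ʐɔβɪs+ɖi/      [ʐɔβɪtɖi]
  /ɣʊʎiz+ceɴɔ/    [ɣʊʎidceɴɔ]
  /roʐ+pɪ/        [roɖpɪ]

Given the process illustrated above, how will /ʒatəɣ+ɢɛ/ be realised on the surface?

[ʒatəgɢɛ]

The data show regressive manner assimilation: /ʂ/ → [ʈ] before /ɟ/; /s/ → [t] before /ɖ/; /z/ → [d] before /c/; /ʐ/ → [ɖ] before /p/. In each pair only manner changes, matching the following consonant, while place and voice stay constant.
The rule targets /ɣ/ (voiced velar fricative), which sits before the trigger /ɢ/ (stop).
A voiced velar stop is [g], so the surface segment is [g].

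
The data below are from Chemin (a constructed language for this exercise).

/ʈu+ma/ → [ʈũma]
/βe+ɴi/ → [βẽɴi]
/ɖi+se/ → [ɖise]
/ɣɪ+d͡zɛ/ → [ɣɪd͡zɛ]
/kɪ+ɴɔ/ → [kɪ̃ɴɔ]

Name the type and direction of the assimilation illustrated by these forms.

The vowel /u/ surfaces as nasalised [ũ] next to the following nasal /m/ — it has acquired the [+nasal] feature of its neighbour.
The other forms show the same pattern: /e/ → [ẽ] before /ɴ/; /ɪ/ → [ɪ̃] before /ɴ/ — each time a vowel is nasalised next to a following nasal.
No change occurs in [ɖise], [ɣɪd͡zɛ] because the vowel at the boundary is adjacent to an oral consonant, not a nasal (/i/ next to /s/; /ɪ/ next to /d͡z/).
Because the conditioning nasal is to the right of the vowel that changes, the process is regressive (anticipatory).

regressive nasality assimilation (vowel nasalisation)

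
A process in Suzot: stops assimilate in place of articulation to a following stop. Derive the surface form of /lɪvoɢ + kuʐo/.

[lɪvogkuʐo]

/ɢ/ is a voiced uvular stop. The following trigger /k/ is velar, so /ɢ/ must become velar as well.
Changing only its place to velar gives [g] — the voiced velar stop.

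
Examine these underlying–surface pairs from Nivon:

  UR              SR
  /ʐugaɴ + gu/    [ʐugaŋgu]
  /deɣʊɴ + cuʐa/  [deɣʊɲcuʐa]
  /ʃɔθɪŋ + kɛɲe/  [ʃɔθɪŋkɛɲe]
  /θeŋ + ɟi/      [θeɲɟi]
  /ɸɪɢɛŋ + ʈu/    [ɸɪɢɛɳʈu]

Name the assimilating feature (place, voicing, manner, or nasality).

The segment that alternates is /ɴ/, which surfaces as [ŋ] when adjacent to /g/.
The change uvular → velar matches the place of the following /g/, identifying this as place assimilation.
The same holds elsewhere in the data: /ɴ/ → [ɲ] before /c/ (uvular → palatal, matching palatal); /ŋ/ → [ɲ] before /ɟ/ (velar → palatal, matching palatal); /ŋ/ → [ɳ] before /ʈ/ (velar → retroflex, matching retroflex) — only place changes, and always toward the following segment.
Nothing changes in [ʃɔθɪŋkɛɲe]: there the adjacent consonants already agree in place (/ŋ/ and /k/ are both velar), so this form is consistent with the same rule.

place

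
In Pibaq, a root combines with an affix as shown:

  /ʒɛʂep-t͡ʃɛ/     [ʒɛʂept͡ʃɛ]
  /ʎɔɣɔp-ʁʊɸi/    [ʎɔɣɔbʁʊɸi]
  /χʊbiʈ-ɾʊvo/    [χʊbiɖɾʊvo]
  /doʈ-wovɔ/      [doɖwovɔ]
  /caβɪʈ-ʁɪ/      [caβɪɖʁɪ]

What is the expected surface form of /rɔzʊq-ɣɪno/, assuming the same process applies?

The data show regressive voicing assimilation: /p/ → [b] before /ʁ/; /ʈ/ → [ɖ] before /ɾ/; /ʈ/ → [ɖ] before /w/; /ʈ/ → [ɖ] before /ʁ/. In each pair only voicing changes, matching the following consonant, while place and manner stay constant.
No alternation appears in [ʒɛʂept͡ʃɛ]: there the adjacent consonants already agree in voicing (/p/ and /t͡ʃ/ are both voiceless), so this form is consistent with the same rule.
The rule targets /q/ (voiceless uvular stop), which sits before the trigger /ɣ/ (voiced).
Changing only its voicing to voiced gives [ɢ] — the voiced uvular stop.

[rɔzʊɢɣɪno]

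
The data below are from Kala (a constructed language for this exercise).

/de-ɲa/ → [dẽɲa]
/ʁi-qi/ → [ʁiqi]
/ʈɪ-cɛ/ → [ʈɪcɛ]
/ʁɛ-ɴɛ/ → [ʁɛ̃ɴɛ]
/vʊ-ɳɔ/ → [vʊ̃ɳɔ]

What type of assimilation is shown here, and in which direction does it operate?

The vowel /e/ surfaces as nasalised [ẽ] next to the following nasal /ɲ/ — it has acquired the [+nasal] feature of its neighbour.
Likewise in the remaining data: /ɛ/ → [ɛ̃] before /ɴ/; /ʊ/ → [ʊ̃] before /ɳ/ — each time a vowel is nasalised next to a following nasal.
No change occurs in [ʁiqi], [ʈɪcɛ] because the vowel at the boundary is adjacent to an oral consonant, not a nasal (/i/ next to /q/; /ɪ/ next to /c/).
Because the conditioning nasal is to the right of the vowel that changes, the process is regressive (anticipatory).

regressive nasality assimilation (vowel nasalisation)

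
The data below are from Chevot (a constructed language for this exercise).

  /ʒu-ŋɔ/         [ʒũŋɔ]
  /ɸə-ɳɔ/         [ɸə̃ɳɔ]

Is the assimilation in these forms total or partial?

The vowel /u/ surfaces as nasalised [ũ] next to the following nasal /ŋ/ — it has acquired the [+nasal] feature of its neighbour.
The other form shows the same pattern: /ə/ → [ə̃] before /ɳ/ — each time a vowel is nasalised next to a following nasal.

partial assimilation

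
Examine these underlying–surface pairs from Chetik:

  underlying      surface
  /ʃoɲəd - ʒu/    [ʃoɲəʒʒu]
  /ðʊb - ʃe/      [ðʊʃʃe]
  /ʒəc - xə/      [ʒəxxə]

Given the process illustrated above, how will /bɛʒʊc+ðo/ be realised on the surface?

The data show regressive total assimilation (/d/ → [ʒ] before /ʒ/; /b/ → [ʃ] before /ʃ/; /c/ → [x] before /x/): in every case the target segment becomes identical to its following neighbour, copying more than a single feature.
/c/ is the segment targeted by the rule; it sits immediately before /ð/, so it assimilates completely and surfaces as [ð].

[bɛʒʊððo]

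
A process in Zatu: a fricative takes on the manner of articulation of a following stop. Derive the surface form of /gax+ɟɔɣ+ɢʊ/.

/x/ is a voiceless velar fricative. The following trigger /ɟ/ is a stop, so /x/ must become a stop as well.
Changing only its manner to stop gives [k] — the voiceless velar stop.
At the second juncture, /ɣ/ likewise becomes [g] adjacent to /ɢ/.

[gakɟɔgɢʊ]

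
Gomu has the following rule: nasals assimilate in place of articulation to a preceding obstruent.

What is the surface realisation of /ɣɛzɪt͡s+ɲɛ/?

/ɲ/ is a voiced palatal nasal. The preceding trigger /t͡s/ is alveolar, so /ɲ/ must become alveolar as well.
Changing only its place to alveolar gives [n] — the voiced alveolar nasal.

[ɣɛzɪt͡snɛ]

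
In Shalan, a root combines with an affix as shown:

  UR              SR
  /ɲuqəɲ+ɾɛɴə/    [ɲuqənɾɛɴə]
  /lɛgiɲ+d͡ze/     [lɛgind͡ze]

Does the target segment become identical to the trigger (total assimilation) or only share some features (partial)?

partial assimilation

The segment that alternates is /ɲ/, which surfaces as [n] when adjacent to /ɾ/.
/ɲ/ is palatal while /ɾ/ is alveolar; the output [n] is alveolar, matching the trigger — so the feature that spreads is place.
Manner and voice are unchanged, so the assimilation is partial, not total.
The same holds elsewhere in the data: /ɲ/ → [n] before /d͡z/ (palatal → alveolar, matching alveolar) — only place changes, and always toward the following segment.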